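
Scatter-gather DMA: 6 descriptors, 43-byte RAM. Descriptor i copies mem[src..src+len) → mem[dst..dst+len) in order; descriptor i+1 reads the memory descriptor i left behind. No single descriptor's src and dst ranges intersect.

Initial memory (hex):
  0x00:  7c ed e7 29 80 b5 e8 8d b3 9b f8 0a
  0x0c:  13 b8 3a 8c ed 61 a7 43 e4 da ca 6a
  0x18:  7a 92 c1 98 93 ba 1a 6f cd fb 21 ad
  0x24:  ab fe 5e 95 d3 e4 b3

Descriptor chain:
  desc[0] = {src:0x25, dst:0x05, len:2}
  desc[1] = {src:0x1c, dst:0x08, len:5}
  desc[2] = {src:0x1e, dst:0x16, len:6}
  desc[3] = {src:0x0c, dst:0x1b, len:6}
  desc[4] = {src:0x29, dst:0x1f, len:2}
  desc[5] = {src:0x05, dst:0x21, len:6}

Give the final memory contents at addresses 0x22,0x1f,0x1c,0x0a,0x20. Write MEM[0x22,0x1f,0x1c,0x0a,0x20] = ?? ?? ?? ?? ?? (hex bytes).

  after D0: wrote 2B at 0x05 = fe5e
  after D1: wrote 5B at 0x08 = 93ba1a6fcd
  after D2: wrote 6B at 0x16 = 1a6fcdfb21ad
  after D3: wrote 6B at 0x1b = cdb83a8ced61
  after D4: wrote 2B at 0x1f = e4b3
  after D5: wrote 6B at 0x21 = fe5e8d93ba1a
query mem[0x22]=0x5e, mem[0x1f]=0xe4, mem[0x1c]=0xb8, mem[0x0a]=0x1a, mem[0x20]=0xb3

MEM[0x22,0x1f,0x1c,0x0a,0x20] = 5e e4 b8 1a b3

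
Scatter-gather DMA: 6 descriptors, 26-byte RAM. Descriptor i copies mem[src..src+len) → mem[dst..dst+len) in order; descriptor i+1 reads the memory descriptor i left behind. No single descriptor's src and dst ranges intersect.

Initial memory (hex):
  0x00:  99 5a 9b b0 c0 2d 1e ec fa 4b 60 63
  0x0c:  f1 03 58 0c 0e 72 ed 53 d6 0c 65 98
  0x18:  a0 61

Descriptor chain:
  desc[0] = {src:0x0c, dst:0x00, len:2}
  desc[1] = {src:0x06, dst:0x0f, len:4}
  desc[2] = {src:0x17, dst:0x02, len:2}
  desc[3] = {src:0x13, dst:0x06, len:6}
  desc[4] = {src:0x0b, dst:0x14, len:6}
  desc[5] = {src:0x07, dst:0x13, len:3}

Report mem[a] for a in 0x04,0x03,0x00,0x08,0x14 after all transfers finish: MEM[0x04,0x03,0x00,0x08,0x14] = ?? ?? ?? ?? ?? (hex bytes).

MEM[0x04,0x03,0x00,0x08,0x14] = c0 a0 f1 0c 0c

#0 dst[0x00+2] := {0xf1,0x03}
#1 dst[0x0f+4] := {0x1e,0xec,0xfa,0x4b}
#2 dst[0x02+2] := {0x98,0xa0}
#3 dst[0x06+6] := {0x53,0xd6,0x0c,0x65,0x98,0xa0}
#4 dst[0x14+6] := {0xa0,0xf1,0x03,0x58,0x1e,0xec}
#5 dst[0x13+3] := {0xd6,0x0c,0x65}
query mem[0x04]=0xc0, mem[0x03]=0xa0, mem[0x00]=0xf1, mem[0x08]=0x0c, mem[0x14]=0x0c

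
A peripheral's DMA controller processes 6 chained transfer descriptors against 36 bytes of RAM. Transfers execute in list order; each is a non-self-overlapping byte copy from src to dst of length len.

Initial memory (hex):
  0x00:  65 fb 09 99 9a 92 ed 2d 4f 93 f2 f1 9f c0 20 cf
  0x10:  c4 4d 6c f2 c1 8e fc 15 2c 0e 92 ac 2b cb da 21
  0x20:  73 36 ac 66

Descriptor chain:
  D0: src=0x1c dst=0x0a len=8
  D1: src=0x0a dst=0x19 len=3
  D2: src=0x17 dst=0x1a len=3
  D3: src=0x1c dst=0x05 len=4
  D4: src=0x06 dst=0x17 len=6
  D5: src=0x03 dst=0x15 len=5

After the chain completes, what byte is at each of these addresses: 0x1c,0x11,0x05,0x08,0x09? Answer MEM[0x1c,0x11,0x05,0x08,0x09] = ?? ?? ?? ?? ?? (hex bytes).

MEM[0x1c,0x11,0x05,0x08,0x09] = cb 66 2b 21 93

  after D0: wrote 8B at 0x0a = 2bcbda217336ac66
  after D1: wrote 3B at 0x19 = 2bcbda
  after D2: wrote 3B at 0x1a = 152c2b
  after D3: wrote 4B at 0x05 = 2bcbda21
  after D4: wrote 6B at 0x17 = cbda21932bcb
  after D5: wrote 5B at 0x15 = 999a2bcbda
query mem[0x1c]=0xcb, mem[0x11]=0x66, mem[0x05]=0x2b, mem[0x08]=0x21, mem[0x09]=0x93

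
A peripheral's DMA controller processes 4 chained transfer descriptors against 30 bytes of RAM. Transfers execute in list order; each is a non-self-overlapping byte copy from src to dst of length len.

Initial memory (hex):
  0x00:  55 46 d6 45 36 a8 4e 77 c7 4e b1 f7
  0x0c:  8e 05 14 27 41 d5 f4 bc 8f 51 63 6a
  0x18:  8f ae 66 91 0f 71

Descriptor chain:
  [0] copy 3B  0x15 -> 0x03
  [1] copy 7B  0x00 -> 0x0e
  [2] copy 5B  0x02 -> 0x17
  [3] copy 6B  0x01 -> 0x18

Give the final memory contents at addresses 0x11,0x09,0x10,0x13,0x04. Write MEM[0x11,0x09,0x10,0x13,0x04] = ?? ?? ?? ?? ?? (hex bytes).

#0 dst[0x03+3] := {0x51,0x63,0x6a}
#1 dst[0x0e+7] := {0x55,0x46,0xd6,0x51,0x63,0x6a,0x4e}
#2 dst[0x17+5] := {0xd6,0x51,0x63,0x6a,0x4e}
#3 dst[0x18+6] := {0x46,0xd6,0x51,0x63,0x6a,0x4e}
query mem[0x11]=0x51, mem[0x09]=0x4e, mem[0x10]=0xd6, mem[0x13]=0x6a, mem[0x04]=0x63

MEM[0x11,0x09,0x10,0x13,0x04] = 51 4e d6 6a 63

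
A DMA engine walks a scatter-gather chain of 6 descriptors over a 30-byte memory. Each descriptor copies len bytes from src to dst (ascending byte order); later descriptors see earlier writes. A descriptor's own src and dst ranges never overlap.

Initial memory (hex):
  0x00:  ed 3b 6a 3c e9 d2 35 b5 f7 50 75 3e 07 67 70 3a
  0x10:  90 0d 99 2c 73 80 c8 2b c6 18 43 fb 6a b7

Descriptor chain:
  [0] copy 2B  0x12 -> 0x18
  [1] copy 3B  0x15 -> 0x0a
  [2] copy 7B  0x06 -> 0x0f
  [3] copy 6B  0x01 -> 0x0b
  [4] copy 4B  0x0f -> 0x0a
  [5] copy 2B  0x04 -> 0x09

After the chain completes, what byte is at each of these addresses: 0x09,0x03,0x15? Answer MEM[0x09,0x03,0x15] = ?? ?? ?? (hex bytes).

D0: mem[0x18..0x19] <- [99 2c]
D1: mem[0x0a..0x0c] <- [80 c8 2b]
D2: mem[0x0f..0x15] <- [35 b5 f7 50 80 c8 2b]
D3: mem[0x0b..0x10] <- [3b 6a 3c e9 d2 35]
D4: mem[0x0a..0x0d] <- [d2 35 f7 50]
D5: mem[0x09..0x0a] <- [e9 d2]
query mem[0x09]=0xe9, mem[0x03]=0x3c, mem[0x15]=0x2b

MEM[0x09,0x03,0x15] = e9 3c 2b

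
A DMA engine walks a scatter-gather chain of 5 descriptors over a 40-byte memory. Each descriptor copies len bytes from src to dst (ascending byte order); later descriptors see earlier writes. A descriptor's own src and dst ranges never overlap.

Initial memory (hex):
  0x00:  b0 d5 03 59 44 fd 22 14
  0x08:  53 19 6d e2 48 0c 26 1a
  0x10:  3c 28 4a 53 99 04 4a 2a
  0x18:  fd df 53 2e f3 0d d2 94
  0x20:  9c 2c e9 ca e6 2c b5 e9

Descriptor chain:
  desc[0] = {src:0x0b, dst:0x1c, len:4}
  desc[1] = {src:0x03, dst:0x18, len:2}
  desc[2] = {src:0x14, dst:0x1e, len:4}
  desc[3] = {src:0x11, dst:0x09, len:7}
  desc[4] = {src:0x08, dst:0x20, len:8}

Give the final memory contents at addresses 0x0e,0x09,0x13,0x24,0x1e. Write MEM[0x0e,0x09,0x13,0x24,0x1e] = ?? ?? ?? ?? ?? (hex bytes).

MEM[0x0e,0x09,0x13,0x24,0x1e] = 4a 28 53 99 99

[0] 0x0b->0x1c len=4 : e2 48 0c 26
[1] 0x03->0x18 len=2 : 59 44
[2] 0x14->0x1e len=4 : 99 04 4a 2a
[3] 0x11->0x09 len=7 : 28 4a 53 99 04 4a 2a
[4] 0x08->0x20 len=8 : 53 28 4a 53 99 04 4a 2a
query mem[0x0e]=0x4a, mem[0x09]=0x28, mem[0x13]=0x53, mem[0x24]=0x99, mem[0x1e]=0x99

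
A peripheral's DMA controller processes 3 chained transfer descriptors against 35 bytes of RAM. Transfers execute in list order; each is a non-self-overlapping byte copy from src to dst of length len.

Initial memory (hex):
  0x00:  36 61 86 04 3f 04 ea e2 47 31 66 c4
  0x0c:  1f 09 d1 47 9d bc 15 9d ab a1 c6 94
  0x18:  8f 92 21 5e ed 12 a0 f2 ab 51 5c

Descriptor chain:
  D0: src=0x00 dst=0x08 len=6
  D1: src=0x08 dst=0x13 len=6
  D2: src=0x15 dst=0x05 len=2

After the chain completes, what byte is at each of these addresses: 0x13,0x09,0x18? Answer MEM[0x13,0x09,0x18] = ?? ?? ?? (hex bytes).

MEM[0x13,0x09,0x18] = 36 61 04

[0] 0x00->0x08 len=6 : 36 61 86 04 3f 04
[1] 0x08->0x13 len=6 : 36 61 86 04 3f 04
[2] 0x15->0x05 len=2 : 86 04
query mem[0x13]=0x36, mem[0x09]=0x61, mem[0x18]=0x04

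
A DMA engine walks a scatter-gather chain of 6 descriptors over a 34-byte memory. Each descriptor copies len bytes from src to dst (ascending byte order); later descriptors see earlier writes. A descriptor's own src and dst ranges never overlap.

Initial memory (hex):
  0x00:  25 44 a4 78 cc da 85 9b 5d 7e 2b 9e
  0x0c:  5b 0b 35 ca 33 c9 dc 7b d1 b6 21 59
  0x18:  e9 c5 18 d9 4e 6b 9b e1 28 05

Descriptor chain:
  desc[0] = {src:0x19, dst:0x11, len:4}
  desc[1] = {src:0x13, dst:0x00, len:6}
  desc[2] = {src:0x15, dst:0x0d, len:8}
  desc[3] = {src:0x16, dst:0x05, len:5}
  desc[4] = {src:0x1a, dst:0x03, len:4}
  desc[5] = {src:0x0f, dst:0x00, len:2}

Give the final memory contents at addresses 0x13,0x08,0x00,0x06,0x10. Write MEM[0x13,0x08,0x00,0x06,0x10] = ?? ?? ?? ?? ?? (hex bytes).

MEM[0x13,0x08,0x00,0x06,0x10] = d9 c5 59 6b e9

D0: mem[0x11..0x14] <- [c5 18 d9 4e]
D1: mem[0x00..0x05] <- [d9 4e b6 21 59 e9]
D2: mem[0x0d..0x14] <- [b6 21 59 e9 c5 18 d9 4e]
D3: mem[0x05..0x09] <- [21 59 e9 c5 18]
D4: mem[0x03..0x06] <- [18 d9 4e 6b]
D5: mem[0x00..0x01] <- [59 e9]
query mem[0x13]=0xd9, mem[0x08]=0xc5, mem[0x00]=0x59, mem[0x06]=0x6b, mem[0x10]=0xe9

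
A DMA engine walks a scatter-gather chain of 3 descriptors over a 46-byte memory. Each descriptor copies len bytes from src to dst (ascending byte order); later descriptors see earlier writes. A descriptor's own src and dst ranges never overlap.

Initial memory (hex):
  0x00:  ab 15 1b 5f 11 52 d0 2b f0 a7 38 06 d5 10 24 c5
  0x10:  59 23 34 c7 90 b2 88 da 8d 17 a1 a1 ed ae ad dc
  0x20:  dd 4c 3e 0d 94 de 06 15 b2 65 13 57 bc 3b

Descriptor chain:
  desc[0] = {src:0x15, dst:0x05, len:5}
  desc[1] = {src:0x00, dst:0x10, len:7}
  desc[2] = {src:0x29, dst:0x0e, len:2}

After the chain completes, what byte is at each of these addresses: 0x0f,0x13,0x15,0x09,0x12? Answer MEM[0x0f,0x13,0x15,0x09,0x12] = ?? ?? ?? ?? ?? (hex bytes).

D0: mem[0x05..0x09] <- [b2 88 da 8d 17]
D1: mem[0x10..0x16] <- [ab 15 1b 5f 11 b2 88]
D2: mem[0x0e..0x0f] <- [65 13]
query mem[0x0f]=0x13, mem[0x13]=0x5f, mem[0x15]=0xb2, mem[0x09]=0x17, mem[0x12]=0x1b

MEM[0x0f,0x13,0x15,0x09,0x12] = 13 5f b2 17 1b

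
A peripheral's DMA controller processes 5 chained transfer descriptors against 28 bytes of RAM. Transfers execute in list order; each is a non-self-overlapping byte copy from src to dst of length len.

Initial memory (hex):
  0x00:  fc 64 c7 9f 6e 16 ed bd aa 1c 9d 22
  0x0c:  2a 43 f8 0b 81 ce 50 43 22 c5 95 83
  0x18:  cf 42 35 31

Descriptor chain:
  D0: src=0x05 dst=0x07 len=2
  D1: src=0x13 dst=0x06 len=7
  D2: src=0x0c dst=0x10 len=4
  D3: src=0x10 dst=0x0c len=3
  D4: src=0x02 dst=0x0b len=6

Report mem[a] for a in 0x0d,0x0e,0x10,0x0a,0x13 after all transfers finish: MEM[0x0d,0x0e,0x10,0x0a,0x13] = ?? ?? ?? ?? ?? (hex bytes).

  after D0: wrote 2B at 0x07 = 16ed
  after D1: wrote 7B at 0x06 = 4322c59583cf42
  after D2: wrote 4B at 0x10 = 4243f80b
  after D3: wrote 3B at 0x0c = 4243f8
  after D4: wrote 6B at 0x0b = c79f6e164322
query mem[0x0d]=0x6e, mem[0x0e]=0x16, mem[0x10]=0x22, mem[0x0a]=0x83, mem[0x13]=0x0b

MEM[0x0d,0x0e,0x10,0x0a,0x13] = 6e 16 22 83 0b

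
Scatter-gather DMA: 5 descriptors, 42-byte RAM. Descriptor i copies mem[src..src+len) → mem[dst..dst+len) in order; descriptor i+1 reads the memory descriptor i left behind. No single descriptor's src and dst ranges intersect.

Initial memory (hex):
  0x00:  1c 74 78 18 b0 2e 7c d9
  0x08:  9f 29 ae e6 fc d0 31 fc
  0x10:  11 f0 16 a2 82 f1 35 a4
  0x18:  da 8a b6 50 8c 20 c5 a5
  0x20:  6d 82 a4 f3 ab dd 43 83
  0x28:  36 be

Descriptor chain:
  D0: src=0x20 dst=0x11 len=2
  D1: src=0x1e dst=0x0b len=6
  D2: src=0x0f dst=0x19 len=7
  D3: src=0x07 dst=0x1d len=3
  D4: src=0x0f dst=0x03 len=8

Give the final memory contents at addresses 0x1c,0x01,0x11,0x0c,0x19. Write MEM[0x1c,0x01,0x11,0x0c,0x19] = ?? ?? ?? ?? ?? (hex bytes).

MEM[0x1c,0x01,0x11,0x0c,0x19] = 82 74 6d a5 a4

[0] 0x20->0x11 len=2 : 6d 82
[1] 0x1e->0x0b len=6 : c5 a5 6d 82 a4 f3
[2] 0x0f->0x19 len=7 : a4 f3 6d 82 a2 82 f1
[3] 0x07->0x1d len=3 : d9 9f 29
[4] 0x0f->0x03 len=8 : a4 f3 6d 82 a2 82 f1 35
query mem[0x1c]=0x82, mem[0x01]=0x74, mem[0x11]=0x6d, mem[0x0c]=0xa5, mem[0x19]=0xa4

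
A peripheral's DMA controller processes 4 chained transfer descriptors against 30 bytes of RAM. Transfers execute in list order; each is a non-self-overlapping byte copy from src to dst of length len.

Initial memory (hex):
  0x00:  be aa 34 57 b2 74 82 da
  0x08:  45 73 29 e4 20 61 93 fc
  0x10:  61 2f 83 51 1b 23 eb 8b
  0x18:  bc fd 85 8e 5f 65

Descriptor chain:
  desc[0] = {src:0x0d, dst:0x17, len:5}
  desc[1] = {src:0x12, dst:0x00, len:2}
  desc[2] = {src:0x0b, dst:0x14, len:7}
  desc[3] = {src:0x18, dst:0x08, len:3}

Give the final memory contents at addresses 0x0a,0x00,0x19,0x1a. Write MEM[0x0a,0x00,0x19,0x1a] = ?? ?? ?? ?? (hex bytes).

[0] 0x0d->0x17 len=5 : 61 93 fc 61 2f
[1] 0x12->0x00 len=2 : 83 51
[2] 0x0b->0x14 len=7 : e4 20 61 93 fc 61 2f
[3] 0x18->0x08 len=3 : fc 61 2f
query mem[0x0a]=0x2f, mem[0x00]=0x83, mem[0x19]=0x61, mem[0x1a]=0x2f

MEM[0x0a,0x00,0x19,0x1a] = 2f 83 61 2f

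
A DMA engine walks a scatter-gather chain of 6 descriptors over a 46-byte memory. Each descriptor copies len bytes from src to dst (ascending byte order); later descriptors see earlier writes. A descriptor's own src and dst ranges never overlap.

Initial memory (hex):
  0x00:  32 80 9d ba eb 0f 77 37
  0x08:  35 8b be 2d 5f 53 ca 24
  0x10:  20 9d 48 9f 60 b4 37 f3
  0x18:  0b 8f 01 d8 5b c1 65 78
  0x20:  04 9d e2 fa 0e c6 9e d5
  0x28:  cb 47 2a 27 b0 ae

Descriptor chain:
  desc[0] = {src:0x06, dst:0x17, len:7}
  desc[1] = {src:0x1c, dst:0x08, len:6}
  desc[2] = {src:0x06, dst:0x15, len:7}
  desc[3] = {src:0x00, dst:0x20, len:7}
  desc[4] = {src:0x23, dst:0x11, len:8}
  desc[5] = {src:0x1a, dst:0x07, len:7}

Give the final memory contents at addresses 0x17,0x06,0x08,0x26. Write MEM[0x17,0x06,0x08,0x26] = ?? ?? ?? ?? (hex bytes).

  after D0: wrote 7B at 0x17 = 7737358bbe2d5f
  after D1: wrote 6B at 0x08 = 2d5f6578049d
  after D2: wrote 7B at 0x15 = 77372d5f657804
  after D3: wrote 7B at 0x20 = 32809dbaeb0f77
  after D4: wrote 8B at 0x11 = baeb0f77d5cb472a
  after D5: wrote 7B at 0x07 = 78042d5f657832
query mem[0x17]=0x47, mem[0x06]=0x77, mem[0x08]=0x04, mem[0x26]=0x77

MEM[0x17,0x06,0x08,0x26] = 47 77 04 77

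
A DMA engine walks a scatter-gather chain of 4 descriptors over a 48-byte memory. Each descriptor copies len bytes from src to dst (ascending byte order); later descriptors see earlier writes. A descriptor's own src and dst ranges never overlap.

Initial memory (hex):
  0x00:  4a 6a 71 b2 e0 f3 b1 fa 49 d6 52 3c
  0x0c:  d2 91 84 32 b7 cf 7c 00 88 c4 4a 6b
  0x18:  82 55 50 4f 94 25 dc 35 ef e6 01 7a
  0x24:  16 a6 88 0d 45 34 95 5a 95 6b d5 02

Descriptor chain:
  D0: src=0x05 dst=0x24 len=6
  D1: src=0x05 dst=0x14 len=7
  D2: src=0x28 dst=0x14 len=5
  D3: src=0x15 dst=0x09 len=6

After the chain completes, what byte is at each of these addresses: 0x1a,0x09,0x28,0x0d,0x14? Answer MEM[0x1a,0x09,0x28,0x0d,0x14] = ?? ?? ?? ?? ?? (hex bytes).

  after D0: wrote 6B at 0x24 = f3b1fa49d652
  after D1: wrote 7B at 0x14 = f3b1fa49d6523c
  after D2: wrote 5B at 0x14 = d652955a95
  after D3: wrote 6B at 0x09 = 52955a95523c
query mem[0x1a]=0x3c, mem[0x09]=0x52, mem[0x28]=0xd6, mem[0x0d]=0x52, mem[0x14]=0xd6

MEM[0x1a,0x09,0x28,0x0d,0x14] = 3c 52 d6 52 d6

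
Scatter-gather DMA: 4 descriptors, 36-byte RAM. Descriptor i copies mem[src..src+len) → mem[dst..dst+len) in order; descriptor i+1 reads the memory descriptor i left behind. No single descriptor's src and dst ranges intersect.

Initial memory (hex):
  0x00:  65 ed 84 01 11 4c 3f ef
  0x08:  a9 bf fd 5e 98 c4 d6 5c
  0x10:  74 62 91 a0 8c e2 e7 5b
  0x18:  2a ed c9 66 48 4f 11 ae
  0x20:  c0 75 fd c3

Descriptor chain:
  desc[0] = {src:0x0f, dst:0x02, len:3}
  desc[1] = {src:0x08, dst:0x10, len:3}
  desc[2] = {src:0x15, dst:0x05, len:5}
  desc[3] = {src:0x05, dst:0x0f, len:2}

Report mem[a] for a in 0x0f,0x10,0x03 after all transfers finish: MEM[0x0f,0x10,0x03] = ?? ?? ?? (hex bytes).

  after D0: wrote 3B at 0x02 = 5c7462
  after D1: wrote 3B at 0x10 = a9bffd
  after D2: wrote 5B at 0x05 = e2e75b2aed
  after D3: wrote 2B at 0x0f = e2e7
query mem[0x0f]=0xe2, mem[0x10]=0xe7, mem[0x03]=0x74

MEM[0x0f,0x10,0x03] = e2 e7 74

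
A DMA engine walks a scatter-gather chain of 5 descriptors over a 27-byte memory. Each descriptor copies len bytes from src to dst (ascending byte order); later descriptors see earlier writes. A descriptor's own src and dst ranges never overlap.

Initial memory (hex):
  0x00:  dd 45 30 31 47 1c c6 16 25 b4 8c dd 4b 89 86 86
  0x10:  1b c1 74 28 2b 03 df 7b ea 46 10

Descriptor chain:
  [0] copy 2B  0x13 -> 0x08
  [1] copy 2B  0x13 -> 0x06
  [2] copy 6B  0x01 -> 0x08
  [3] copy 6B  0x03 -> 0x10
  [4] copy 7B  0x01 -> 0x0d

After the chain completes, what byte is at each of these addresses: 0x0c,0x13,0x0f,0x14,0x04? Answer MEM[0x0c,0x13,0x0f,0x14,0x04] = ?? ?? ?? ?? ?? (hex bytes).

[0] 0x13->0x08 len=2 : 28 2b
[1] 0x13->0x06 len=2 : 28 2b
[2] 0x01->0x08 len=6 : 45 30 31 47 1c 28
[3] 0x03->0x10 len=6 : 31 47 1c 28 2b 45
[4] 0x01->0x0d len=7 : 45 30 31 47 1c 28 2b
query mem[0x0c]=0x1c, mem[0x13]=0x2b, mem[0x0f]=0x31, mem[0x14]=0x2b, mem[0x04]=0x47

MEM[0x0c,0x13,0x0f,0x14,0x04] = 1c 2b 31 2b 47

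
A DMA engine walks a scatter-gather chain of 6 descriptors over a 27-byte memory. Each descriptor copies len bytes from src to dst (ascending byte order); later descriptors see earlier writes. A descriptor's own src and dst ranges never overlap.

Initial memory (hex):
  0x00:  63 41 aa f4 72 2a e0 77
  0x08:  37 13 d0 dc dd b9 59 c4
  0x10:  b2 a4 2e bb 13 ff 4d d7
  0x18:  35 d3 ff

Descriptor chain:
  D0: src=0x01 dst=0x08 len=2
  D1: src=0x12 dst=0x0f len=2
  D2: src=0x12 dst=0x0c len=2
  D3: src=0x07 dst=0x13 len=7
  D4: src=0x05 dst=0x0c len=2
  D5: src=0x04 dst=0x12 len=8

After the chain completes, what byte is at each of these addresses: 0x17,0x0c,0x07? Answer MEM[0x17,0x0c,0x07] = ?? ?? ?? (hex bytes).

[0] 0x01->0x08 len=2 : 41 aa
[1] 0x12->0x0f len=2 : 2e bb
[2] 0x12->0x0c len=2 : 2e bb
[3] 0x07->0x13 len=7 : 77 41 aa d0 dc 2e bb
[4] 0x05->0x0c len=2 : 2a e0
[5] 0x04->0x12 len=8 : 72 2a e0 77 41 aa d0 dc
query mem[0x17]=0xaa, mem[0x0c]=0x2a, mem[0x07]=0x77

MEM[0x17,0x0c,0x07] = aa 2a 77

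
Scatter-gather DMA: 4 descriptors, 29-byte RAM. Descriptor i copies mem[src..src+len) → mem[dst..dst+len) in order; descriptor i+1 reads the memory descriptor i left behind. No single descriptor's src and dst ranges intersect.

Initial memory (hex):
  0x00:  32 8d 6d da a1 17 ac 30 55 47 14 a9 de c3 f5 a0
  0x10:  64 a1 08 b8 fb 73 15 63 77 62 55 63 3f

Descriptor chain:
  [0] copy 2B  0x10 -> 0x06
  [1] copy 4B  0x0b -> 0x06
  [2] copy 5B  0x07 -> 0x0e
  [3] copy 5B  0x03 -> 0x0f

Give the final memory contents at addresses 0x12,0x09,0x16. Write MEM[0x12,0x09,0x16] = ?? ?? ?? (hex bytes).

MEM[0x12,0x09,0x16] = a9 f5 15

  after D0: wrote 2B at 0x06 = 64a1
  after D1: wrote 4B at 0x06 = a9dec3f5
  after D2: wrote 5B at 0x0e = dec3f514a9
  after D3: wrote 5B at 0x0f = daa117a9de
query mem[0x12]=0xa9, mem[0x09]=0xf5, mem[0x16]=0x15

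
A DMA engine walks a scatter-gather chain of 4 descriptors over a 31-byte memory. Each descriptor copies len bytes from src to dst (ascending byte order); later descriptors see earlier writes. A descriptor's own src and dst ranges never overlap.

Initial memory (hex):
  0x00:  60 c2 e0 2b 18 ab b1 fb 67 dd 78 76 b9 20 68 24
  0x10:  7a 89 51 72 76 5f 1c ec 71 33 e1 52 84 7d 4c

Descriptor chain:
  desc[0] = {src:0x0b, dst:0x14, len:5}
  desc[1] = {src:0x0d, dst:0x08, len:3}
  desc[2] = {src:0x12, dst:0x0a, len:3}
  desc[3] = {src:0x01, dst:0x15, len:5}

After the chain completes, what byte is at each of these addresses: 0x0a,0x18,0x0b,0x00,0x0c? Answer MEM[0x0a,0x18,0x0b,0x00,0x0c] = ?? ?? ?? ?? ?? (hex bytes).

MEM[0x0a,0x18,0x0b,0x00,0x0c] = 51 18 72 60 76

#0 dst[0x14+5] := {0x76,0xb9,0x20,0x68,0x24}
#1 dst[0x08+3] := {0x20,0x68,0x24}
#2 dst[0x0a+3] := {0x51,0x72,0x76}
#3 dst[0x15+5] := {0xc2,0xe0,0x2b,0x18,0xab}
query mem[0x0a]=0x51, mem[0x18]=0x18, mem[0x0b]=0x72, mem[0x00]=0x60, mem[0x0c]=0x76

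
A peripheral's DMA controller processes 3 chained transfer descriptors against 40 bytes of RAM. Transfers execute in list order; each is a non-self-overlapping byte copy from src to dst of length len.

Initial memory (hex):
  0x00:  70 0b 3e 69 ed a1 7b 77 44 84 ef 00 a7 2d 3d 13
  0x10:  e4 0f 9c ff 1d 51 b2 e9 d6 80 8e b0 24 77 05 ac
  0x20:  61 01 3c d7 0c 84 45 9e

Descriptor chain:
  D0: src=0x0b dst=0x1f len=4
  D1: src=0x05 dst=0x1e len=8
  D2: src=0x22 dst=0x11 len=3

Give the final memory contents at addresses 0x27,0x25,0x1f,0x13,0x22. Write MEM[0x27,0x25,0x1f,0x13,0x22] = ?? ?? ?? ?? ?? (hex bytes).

#0 dst[0x1f+4] := {0x00,0xa7,0x2d,0x3d}
#1 dst[0x1e+8] := {0xa1,0x7b,0x77,0x44,0x84,0xef,0x00,0xa7}
#2 dst[0x11+3] := {0x84,0xef,0x00}
query mem[0x27]=0x9e, mem[0x25]=0xa7, mem[0x1f]=0x7b, mem[0x13]=0x00, mem[0x22]=0x84

MEM[0x27,0x25,0x1f,0x13,0x22] = 9e a7 7b 00 84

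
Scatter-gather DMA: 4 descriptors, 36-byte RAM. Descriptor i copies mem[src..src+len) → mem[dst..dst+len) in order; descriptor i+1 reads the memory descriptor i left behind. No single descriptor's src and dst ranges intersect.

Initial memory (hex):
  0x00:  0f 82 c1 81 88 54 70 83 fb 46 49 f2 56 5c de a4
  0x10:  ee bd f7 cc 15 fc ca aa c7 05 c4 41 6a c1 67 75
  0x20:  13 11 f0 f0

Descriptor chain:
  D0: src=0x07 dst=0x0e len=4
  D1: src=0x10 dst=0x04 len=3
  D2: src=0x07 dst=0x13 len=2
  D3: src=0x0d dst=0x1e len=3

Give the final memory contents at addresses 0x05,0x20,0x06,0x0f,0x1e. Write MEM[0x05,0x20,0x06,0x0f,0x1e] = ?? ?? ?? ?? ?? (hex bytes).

#0 dst[0x0e+4] := {0x83,0xfb,0x46,0x49}
#1 dst[0x04+3] := {0x46,0x49,0xf7}
#2 dst[0x13+2] := {0x83,0xfb}
#3 dst[0x1e+3] := {0x5c,0x83,0xfb}
query mem[0x05]=0x49, mem[0x20]=0xfb, mem[0x06]=0xf7, mem[0x0f]=0xfb, mem[0x1e]=0x5c

MEM[0x05,0x20,0x06,0x0f,0x1e] = 49 fb f7 fb 5c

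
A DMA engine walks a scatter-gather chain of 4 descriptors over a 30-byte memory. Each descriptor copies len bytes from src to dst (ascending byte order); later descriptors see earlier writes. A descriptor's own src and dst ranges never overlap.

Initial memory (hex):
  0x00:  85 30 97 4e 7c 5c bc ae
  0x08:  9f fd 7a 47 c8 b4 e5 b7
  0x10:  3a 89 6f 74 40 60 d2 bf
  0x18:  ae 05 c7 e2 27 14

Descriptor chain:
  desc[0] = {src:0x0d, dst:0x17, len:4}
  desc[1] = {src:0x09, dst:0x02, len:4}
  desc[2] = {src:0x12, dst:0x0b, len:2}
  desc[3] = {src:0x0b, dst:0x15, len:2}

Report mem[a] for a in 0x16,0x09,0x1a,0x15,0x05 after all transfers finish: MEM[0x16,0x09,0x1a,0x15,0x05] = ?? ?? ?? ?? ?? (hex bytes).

MEM[0x16,0x09,0x1a,0x15,0x05] = 74 fd 3a 6f c8

D0: mem[0x17..0x1a] <- [b4 e5 b7 3a]
D1: mem[0x02..0x05] <- [fd 7a 47 c8]
D2: mem[0x0b..0x0c] <- [6f 74]
D3: mem[0x15..0x16] <- [6f 74]
query mem[0x16]=0x74, mem[0x09]=0xfd, mem[0x1a]=0x3a, mem[0x15]=0x6f, mem[0x05]=0xc8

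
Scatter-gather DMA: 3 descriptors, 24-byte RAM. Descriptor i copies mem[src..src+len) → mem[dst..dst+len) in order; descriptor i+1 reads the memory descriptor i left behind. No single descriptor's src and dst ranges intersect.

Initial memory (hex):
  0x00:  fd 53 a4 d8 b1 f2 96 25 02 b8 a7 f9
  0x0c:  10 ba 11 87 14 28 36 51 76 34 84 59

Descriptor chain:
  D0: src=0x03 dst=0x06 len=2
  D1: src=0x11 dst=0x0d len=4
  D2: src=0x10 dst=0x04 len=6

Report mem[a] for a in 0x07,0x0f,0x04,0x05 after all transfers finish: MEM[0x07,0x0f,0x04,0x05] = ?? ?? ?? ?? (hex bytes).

MEM[0x07,0x0f,0x04,0x05] = 51 51 76 28

D0: mem[0x06..0x07] <- [d8 b1]
D1: mem[0x0d..0x10] <- [28 36 51 76]
D2: mem[0x04..0x09] <- [76 28 36 51 76 34]
query mem[0x07]=0x51, mem[0x0f]=0x51, mem[0x04]=0x76, mem[0x05]=0x28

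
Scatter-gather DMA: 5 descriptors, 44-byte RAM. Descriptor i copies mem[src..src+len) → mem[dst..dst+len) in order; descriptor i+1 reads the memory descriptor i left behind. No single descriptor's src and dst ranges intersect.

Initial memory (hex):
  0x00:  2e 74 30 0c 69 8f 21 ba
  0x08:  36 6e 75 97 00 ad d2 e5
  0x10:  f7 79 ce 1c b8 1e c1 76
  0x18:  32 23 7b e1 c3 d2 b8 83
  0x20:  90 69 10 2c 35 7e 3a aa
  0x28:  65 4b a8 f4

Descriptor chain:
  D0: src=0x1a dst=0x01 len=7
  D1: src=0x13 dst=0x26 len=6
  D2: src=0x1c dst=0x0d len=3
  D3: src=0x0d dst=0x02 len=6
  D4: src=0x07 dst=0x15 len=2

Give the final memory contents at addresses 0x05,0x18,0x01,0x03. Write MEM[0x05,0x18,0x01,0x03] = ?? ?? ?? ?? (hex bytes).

MEM[0x05,0x18,0x01,0x03] = f7 32 7b d2

[0] 0x1a->0x01 len=7 : 7b e1 c3 d2 b8 83 90
[1] 0x13->0x26 len=6 : 1c b8 1e c1 76 32
[2] 0x1c->0x0d len=3 : c3 d2 b8
[3] 0x0d->0x02 len=6 : c3 d2 b8 f7 79 ce
[4] 0x07->0x15 len=2 : ce 36
query mem[0x05]=0xf7, mem[0x18]=0x32, mem[0x01]=0x7b, mem[0x03]=0xd2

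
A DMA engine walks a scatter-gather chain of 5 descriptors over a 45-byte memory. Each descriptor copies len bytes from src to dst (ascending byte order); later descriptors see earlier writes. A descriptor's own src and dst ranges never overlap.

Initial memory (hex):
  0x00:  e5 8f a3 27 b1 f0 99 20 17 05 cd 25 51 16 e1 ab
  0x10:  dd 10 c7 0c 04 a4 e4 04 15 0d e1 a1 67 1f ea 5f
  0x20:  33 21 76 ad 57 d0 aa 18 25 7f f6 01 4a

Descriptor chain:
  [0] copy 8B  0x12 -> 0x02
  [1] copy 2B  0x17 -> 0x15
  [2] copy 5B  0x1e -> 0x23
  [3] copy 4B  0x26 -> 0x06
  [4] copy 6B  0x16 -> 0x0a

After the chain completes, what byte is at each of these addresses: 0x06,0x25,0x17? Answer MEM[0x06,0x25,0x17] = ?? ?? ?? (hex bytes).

MEM[0x06,0x25,0x17] = 21 33 04

#0 dst[0x02+8] := {0xc7,0x0c,0x04,0xa4,0xe4,0x04,0x15,0x0d}
#1 dst[0x15+2] := {0x04,0x15}
#2 dst[0x23+5] := {0xea,0x5f,0x33,0x21,0x76}
#3 dst[0x06+4] := {0x21,0x76,0x25,0x7f}
#4 dst[0x0a+6] := {0x15,0x04,0x15,0x0d,0xe1,0xa1}
query mem[0x06]=0x21, mem[0x25]=0x33, mem[0x17]=0x04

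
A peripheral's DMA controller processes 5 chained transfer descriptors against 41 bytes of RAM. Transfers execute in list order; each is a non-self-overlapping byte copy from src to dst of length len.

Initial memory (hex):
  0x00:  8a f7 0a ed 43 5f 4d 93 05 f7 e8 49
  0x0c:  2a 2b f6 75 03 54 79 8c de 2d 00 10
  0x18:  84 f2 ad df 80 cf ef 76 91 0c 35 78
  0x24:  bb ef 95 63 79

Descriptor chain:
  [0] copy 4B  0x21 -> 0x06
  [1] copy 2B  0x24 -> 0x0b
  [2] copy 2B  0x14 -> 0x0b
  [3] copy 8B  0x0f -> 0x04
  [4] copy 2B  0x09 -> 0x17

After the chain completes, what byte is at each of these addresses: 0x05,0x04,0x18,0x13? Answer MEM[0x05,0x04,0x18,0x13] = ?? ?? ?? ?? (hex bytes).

MEM[0x05,0x04,0x18,0x13] = 03 75 2d 8c

D0: mem[0x06..0x09] <- [0c 35 78 bb]
D1: mem[0x0b..0x0c] <- [bb ef]
D2: mem[0x0b..0x0c] <- [de 2d]
D3: mem[0x04..0x0b] <- [75 03 54 79 8c de 2d 00]
D4: mem[0x17..0x18] <- [de 2d]
query mem[0x05]=0x03, mem[0x04]=0x75, mem[0x18]=0x2d, mem[0x13]=0x8c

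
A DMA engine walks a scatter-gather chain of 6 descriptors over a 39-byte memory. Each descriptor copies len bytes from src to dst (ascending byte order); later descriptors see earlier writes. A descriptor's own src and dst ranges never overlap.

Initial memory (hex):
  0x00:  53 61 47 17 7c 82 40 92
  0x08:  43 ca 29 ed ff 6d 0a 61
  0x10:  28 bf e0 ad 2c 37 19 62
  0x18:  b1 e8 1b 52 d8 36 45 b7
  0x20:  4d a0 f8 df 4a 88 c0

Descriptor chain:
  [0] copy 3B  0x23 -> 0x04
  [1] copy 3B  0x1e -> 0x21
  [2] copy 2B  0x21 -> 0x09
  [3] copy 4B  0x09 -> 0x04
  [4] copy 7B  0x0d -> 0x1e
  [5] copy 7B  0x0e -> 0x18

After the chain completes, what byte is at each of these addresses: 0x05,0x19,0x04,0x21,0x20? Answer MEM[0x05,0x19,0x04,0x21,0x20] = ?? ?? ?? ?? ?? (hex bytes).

MEM[0x05,0x19,0x04,0x21,0x20] = b7 61 45 28 61

  after D0: wrote 3B at 0x04 = df4a88
  after D1: wrote 3B at 0x21 = 45b74d
  after D2: wrote 2B at 0x09 = 45b7
  after D3: wrote 4B at 0x04 = 45b7edff
  after D4: wrote 7B at 0x1e = 6d0a6128bfe0ad
  after D5: wrote 7B at 0x18 = 0a6128bfe0ad2c
query mem[0x05]=0xb7, mem[0x19]=0x61, mem[0x04]=0x45, mem[0x21]=0x28, mem[0x20]=0x61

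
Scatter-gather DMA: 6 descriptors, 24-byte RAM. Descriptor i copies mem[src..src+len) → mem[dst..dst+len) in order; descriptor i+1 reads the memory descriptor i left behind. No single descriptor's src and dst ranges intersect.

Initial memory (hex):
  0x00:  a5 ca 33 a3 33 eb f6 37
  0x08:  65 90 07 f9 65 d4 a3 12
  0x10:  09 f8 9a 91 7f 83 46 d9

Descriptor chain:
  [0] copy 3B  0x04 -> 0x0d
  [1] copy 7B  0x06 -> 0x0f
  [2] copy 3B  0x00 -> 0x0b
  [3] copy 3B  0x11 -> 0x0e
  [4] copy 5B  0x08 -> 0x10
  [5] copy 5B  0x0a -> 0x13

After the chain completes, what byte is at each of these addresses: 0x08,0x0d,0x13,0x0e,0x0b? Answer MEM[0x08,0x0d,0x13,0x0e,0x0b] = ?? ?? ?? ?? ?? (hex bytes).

D0: mem[0x0d..0x0f] <- [33 eb f6]
D1: mem[0x0f..0x15] <- [f6 37 65 90 07 f9 65]
D2: mem[0x0b..0x0d] <- [a5 ca 33]
D3: mem[0x0e..0x10] <- [65 90 07]
D4: mem[0x10..0x14] <- [65 90 07 a5 ca]
D5: mem[0x13..0x17] <- [07 a5 ca 33 65]
query mem[0x08]=0x65, mem[0x0d]=0x33, mem[0x13]=0x07, mem[0x0e]=0x65, mem[0x0b]=0xa5

MEM[0x08,0x0d,0x13,0x0e,0x0b] = 65 33 07 65 a5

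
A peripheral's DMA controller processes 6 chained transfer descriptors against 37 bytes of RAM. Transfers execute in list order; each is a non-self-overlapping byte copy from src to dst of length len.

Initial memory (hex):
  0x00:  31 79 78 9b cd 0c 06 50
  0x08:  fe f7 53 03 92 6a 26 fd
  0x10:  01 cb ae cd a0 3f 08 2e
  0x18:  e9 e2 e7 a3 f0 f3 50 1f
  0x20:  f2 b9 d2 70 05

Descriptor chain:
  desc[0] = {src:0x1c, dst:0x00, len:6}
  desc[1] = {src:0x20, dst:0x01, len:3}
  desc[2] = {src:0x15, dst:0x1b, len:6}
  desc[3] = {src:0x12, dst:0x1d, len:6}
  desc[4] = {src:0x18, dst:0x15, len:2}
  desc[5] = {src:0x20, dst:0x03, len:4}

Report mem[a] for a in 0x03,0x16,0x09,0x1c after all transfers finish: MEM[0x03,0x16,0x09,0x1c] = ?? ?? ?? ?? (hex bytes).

MEM[0x03,0x16,0x09,0x1c] = 3f e2 f7 08

#0 dst[0x00+6] := {0xf0,0xf3,0x50,0x1f,0xf2,0xb9}
#1 dst[0x01+3] := {0xf2,0xb9,0xd2}
#2 dst[0x1b+6] := {0x3f,0x08,0x2e,0xe9,0xe2,0xe7}
#3 dst[0x1d+6] := {0xae,0xcd,0xa0,0x3f,0x08,0x2e}
#4 dst[0x15+2] := {0xe9,0xe2}
#5 dst[0x03+4] := {0x3f,0x08,0x2e,0x70}
query mem[0x03]=0x3f, mem[0x16]=0xe2, mem[0x09]=0xf7, mem[0x1c]=0x08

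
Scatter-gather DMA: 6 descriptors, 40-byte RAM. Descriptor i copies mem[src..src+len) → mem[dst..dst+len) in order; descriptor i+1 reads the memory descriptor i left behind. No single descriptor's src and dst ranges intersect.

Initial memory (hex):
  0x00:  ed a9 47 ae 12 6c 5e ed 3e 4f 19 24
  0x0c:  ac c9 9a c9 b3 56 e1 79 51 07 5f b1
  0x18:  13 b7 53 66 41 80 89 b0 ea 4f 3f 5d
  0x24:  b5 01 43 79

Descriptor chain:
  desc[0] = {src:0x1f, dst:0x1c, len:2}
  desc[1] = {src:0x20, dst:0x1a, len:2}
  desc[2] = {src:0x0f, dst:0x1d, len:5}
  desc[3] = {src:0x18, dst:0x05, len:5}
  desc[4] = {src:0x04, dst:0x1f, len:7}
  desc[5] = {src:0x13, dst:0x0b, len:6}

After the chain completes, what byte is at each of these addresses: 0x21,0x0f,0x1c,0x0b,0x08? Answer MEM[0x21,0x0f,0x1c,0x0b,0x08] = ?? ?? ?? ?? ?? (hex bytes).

D0: mem[0x1c..0x1d] <- [b0 ea]
D1: mem[0x1a..0x1b] <- [ea 4f]
D2: mem[0x1d..0x21] <- [c9 b3 56 e1 79]
D3: mem[0x05..0x09] <- [13 b7 ea 4f b0]
D4: mem[0x1f..0x25] <- [12 13 b7 ea 4f b0 19]
D5: mem[0x0b..0x10] <- [79 51 07 5f b1 13]
query mem[0x21]=0xb7, mem[0x0f]=0xb1, mem[0x1c]=0xb0, mem[0x0b]=0x79, mem[0x08]=0x4f

MEM[0x21,0x0f,0x1c,0x0b,0x08] = b7 b1 b0 79 4f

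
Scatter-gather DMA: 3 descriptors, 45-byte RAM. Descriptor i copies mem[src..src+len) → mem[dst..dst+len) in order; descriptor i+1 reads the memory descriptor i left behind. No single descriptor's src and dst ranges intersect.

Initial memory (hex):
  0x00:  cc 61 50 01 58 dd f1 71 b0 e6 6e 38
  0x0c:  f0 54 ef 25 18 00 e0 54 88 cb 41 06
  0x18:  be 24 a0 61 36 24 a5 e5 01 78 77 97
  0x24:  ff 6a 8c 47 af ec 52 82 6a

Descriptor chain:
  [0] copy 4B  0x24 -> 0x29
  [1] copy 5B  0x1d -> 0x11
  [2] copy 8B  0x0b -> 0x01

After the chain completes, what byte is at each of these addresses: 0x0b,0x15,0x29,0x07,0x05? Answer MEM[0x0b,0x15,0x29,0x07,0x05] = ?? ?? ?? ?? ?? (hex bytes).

[0] 0x24->0x29 len=4 : ff 6a 8c 47
[1] 0x1d->0x11 len=5 : 24 a5 e5 01 78
[2] 0x0b->0x01 len=8 : 38 f0 54 ef 25 18 24 a5
query mem[0x0b]=0x38, mem[0x15]=0x78, mem[0x29]=0xff, mem[0x07]=0x24, mem[0x05]=0x25

MEM[0x0b,0x15,0x29,0x07,0x05] = 38 78 ff 24 25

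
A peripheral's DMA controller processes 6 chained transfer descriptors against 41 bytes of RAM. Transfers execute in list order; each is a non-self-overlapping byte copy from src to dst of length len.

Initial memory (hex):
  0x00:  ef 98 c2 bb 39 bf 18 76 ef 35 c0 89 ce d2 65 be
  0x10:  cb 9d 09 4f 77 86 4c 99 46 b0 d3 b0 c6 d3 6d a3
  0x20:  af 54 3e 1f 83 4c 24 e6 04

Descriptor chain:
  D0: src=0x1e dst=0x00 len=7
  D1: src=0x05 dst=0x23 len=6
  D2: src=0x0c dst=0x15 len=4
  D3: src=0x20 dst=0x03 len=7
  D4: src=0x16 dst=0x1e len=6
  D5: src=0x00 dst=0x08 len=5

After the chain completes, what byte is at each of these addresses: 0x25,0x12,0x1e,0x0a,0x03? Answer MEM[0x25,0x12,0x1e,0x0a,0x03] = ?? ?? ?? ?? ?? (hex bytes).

[0] 0x1e->0x00 len=7 : 6d a3 af 54 3e 1f 83
[1] 0x05->0x23 len=6 : 1f 83 76 ef 35 c0
[2] 0x0c->0x15 len=4 : ce d2 65 be
[3] 0x20->0x03 len=7 : af 54 3e 1f 83 76 ef
[4] 0x16->0x1e len=6 : d2 65 be b0 d3 b0
[5] 0x00->0x08 len=5 : 6d a3 af af 54
query mem[0x25]=0x76, mem[0x12]=0x09, mem[0x1e]=0xd2, mem[0x0a]=0xaf, mem[0x03]=0xaf

MEM[0x25,0x12,0x1e,0x0a,0x03] = 76 09 d2 af af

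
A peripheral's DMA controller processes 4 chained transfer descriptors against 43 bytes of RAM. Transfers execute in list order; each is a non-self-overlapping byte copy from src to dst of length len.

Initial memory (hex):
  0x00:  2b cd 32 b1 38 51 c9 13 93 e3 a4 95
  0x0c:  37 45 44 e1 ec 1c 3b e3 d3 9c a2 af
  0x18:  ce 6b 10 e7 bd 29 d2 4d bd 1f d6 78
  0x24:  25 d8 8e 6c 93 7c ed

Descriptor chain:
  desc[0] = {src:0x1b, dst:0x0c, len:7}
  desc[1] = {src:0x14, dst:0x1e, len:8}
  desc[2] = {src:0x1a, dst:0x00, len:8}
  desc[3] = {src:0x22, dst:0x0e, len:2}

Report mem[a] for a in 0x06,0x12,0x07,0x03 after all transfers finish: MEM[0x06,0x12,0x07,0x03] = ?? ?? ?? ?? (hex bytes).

MEM[0x06,0x12,0x07,0x03] = a2 1f af 29

#0 dst[0x0c+7] := {0xe7,0xbd,0x29,0xd2,0x4d,0xbd,0x1f}
#1 dst[0x1e+8] := {0xd3,0x9c,0xa2,0xaf,0xce,0x6b,0x10,0xe7}
#2 dst[0x00+8] := {0x10,0xe7,0xbd,0x29,0xd3,0x9c,0xa2,0xaf}
#3 dst[0x0e+2] := {0xce,0x6b}
query mem[0x06]=0xa2, mem[0x12]=0x1f, mem[0x07]=0xaf, mem[0x03]=0x29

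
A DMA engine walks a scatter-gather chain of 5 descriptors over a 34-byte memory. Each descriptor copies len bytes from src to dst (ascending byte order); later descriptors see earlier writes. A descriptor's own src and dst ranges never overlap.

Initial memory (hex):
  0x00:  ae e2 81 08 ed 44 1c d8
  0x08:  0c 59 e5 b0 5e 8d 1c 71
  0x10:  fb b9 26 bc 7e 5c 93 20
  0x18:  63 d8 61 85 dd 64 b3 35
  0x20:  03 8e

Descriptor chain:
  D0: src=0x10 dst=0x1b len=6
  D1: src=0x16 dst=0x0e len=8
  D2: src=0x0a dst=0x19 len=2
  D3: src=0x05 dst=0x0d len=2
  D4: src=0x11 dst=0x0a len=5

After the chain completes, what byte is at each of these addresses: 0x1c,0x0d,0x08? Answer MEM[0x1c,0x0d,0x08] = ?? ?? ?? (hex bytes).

D0: mem[0x1b..0x20] <- [fb b9 26 bc 7e 5c]
D1: mem[0x0e..0x15] <- [93 20 63 d8 61 fb b9 26]
D2: mem[0x19..0x1a] <- [e5 b0]
D3: mem[0x0d..0x0e] <- [44 1c]
D4: mem[0x0a..0x0e] <- [d8 61 fb b9 26]
query mem[0x1c]=0xb9, mem[0x0d]=0xb9, mem[0x08]=0x0c

MEM[0x1c,0x0d,0x08] = b9 b9 0c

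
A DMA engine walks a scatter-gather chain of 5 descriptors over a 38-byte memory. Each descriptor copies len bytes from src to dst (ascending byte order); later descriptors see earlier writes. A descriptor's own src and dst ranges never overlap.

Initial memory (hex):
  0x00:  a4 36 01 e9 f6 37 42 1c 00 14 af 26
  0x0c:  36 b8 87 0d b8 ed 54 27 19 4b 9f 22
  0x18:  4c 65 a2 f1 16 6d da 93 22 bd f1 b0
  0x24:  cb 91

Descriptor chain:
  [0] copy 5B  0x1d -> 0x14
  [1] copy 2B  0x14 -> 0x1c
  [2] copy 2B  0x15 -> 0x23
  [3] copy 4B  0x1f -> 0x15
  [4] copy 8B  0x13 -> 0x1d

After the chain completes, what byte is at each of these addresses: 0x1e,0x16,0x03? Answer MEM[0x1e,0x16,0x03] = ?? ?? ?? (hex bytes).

D0: mem[0x14..0x18] <- [6d da 93 22 bd]
D1: mem[0x1c..0x1d] <- [6d da]
D2: mem[0x23..0x24] <- [da 93]
D3: mem[0x15..0x18] <- [93 22 bd f1]
D4: mem[0x1d..0x24] <- [27 6d 93 22 bd f1 65 a2]
query mem[0x1e]=0x6d, mem[0x16]=0x22, mem[0x03]=0xe9

MEM[0x1e,0x16,0x03] = 6d 22 e9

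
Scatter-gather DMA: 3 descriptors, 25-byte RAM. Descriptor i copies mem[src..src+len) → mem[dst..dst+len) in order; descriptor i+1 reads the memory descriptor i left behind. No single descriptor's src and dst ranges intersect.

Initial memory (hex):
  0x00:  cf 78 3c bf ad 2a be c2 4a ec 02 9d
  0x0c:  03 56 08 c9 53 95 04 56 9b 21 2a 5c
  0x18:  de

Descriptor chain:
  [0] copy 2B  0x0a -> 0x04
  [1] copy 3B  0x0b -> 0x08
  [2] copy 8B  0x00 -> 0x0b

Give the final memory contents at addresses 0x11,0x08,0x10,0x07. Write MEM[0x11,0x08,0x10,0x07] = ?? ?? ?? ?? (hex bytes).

D0: mem[0x04..0x05] <- [02 9d]
D1: mem[0x08..0x0a] <- [9d 03 56]
D2: mem[0x0b..0x12] <- [cf 78 3c bf 02 9d be c2]
query mem[0x11]=0xbe, mem[0x08]=0x9d, mem[0x10]=0x9d, mem[0x07]=0xc2

MEM[0x11,0x08,0x10,0x07] = be 9d 9d c2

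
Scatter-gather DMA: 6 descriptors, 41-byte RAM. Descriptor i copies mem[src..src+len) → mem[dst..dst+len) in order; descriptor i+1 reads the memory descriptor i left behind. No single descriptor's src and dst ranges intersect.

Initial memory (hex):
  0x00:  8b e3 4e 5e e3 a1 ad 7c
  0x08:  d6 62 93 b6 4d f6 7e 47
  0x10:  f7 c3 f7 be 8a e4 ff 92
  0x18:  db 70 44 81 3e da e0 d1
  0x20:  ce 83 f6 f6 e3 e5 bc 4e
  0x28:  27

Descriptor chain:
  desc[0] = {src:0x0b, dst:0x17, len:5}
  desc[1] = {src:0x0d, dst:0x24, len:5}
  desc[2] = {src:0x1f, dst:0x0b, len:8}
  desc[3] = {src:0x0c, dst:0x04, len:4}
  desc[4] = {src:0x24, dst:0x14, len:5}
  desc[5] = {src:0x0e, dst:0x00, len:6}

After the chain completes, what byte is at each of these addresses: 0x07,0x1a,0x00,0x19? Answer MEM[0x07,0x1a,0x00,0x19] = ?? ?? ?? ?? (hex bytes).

MEM[0x07,0x1a,0x00,0x19] = f6 7e f6 f6

D0: mem[0x17..0x1b] <- [b6 4d f6 7e 47]
D1: mem[0x24..0x28] <- [f6 7e 47 f7 c3]
D2: mem[0x0b..0x12] <- [d1 ce 83 f6 f6 f6 7e 47]
D3: mem[0x04..0x07] <- [ce 83 f6 f6]
D4: mem[0x14..0x18] <- [f6 7e 47 f7 c3]
D5: mem[0x00..0x05] <- [f6 f6 f6 7e 47 be]
query mem[0x07]=0xf6, mem[0x1a]=0x7e, mem[0x00]=0xf6, mem[0x19]=0xf6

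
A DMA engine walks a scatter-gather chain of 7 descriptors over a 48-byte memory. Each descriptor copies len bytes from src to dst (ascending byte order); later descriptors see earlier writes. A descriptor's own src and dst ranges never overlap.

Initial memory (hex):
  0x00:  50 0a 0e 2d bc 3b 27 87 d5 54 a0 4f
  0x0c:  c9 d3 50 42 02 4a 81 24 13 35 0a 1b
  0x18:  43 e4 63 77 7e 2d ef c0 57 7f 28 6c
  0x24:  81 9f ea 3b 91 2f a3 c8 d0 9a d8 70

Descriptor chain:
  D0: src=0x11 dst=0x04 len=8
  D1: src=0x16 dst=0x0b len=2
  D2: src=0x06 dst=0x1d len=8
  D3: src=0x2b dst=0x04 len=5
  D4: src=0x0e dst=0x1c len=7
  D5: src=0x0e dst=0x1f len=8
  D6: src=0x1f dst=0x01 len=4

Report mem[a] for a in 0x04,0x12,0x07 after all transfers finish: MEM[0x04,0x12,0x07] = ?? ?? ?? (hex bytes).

D0: mem[0x04..0x0b] <- [4a 81 24 13 35 0a 1b 43]
D1: mem[0x0b..0x0c] <- [0a 1b]
D2: mem[0x1d..0x24] <- [24 13 35 0a 1b 0a 1b d3]
D3: mem[0x04..0x08] <- [c8 d0 9a d8 70]
D4: mem[0x1c..0x22] <- [50 42 02 4a 81 24 13]
D5: mem[0x1f..0x26] <- [50 42 02 4a 81 24 13 35]
D6: mem[0x01..0x04] <- [50 42 02 4a]
query mem[0x04]=0x4a, mem[0x12]=0x81, mem[0x07]=0xd8

MEM[0x04,0x12,0x07] = 4a 81 d8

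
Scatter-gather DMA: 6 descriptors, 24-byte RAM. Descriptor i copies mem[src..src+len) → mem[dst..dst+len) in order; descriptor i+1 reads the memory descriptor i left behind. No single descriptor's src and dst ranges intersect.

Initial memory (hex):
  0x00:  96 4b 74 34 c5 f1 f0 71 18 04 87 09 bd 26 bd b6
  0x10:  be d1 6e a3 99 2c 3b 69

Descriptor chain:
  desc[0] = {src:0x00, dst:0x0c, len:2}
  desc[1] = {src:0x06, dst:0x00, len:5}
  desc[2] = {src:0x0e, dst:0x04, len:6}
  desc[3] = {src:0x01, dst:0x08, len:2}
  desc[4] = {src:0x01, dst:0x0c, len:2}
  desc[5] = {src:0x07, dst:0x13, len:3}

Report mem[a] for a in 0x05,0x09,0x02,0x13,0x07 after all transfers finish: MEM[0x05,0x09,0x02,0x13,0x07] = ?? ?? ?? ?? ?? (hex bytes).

#0 dst[0x0c+2] := {0x96,0x4b}
#1 dst[0x00+5] := {0xf0,0x71,0x18,0x04,0x87}
#2 dst[0x04+6] := {0xbd,0xb6,0xbe,0xd1,0x6e,0xa3}
#3 dst[0x08+2] := {0x71,0x18}
#4 dst[0x0c+2] := {0x71,0x18}
#5 dst[0x13+3] := {0xd1,0x71,0x18}
query mem[0x05]=0xb6, mem[0x09]=0x18, mem[0x02]=0x18, mem[0x13]=0xd1, mem[0x07]=0xd1

MEM[0x05,0x09,0x02,0x13,0x07] = b6 18 18 d1 d1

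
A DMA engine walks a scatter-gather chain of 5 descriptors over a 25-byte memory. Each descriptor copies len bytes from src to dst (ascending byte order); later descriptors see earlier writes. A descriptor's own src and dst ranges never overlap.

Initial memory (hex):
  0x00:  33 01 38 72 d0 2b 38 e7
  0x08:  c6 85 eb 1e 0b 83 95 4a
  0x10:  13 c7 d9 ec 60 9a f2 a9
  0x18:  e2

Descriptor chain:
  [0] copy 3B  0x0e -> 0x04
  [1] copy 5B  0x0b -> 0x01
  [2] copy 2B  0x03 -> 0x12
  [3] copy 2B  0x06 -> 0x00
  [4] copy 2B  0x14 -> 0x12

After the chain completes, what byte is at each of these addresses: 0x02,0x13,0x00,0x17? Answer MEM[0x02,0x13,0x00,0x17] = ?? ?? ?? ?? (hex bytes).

MEM[0x02,0x13,0x00,0x17] = 0b 9a 13 a9

  after D0: wrote 3B at 0x04 = 954a13
  after D1: wrote 5B at 0x01 = 1e0b83954a
  after D2: wrote 2B at 0x12 = 8395
  after D3: wrote 2B at 0x00 = 13e7
  after D4: wrote 2B at 0x12 = 609a
query mem[0x02]=0x0b, mem[0x13]=0x9a, mem[0x00]=0x13, mem[0x17]=0xa9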